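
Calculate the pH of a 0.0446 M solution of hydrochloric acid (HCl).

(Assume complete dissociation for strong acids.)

[H⁺] = 0.0446 M for strong acid. pH = -log[H⁺] = -log(0.0446)

pH = 1.35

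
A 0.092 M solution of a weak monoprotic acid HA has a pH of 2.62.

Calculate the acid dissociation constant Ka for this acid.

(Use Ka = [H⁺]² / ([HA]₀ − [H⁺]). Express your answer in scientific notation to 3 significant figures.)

[H⁺] = 10^(−pH) = 10^(−2.62) = 2.399e-03 M. For HA ⇌ H⁺ + A⁻, Ka = [H⁺][A⁻]/[HA] = [H⁺]² / ([HA]₀ − [H⁺]) = (2.399e-03)² / (0.092 − 2.399e-03) = 6.42e-05.

K_a = 6.42e-05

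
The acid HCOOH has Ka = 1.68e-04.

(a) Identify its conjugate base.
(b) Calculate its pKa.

(a) The conjugate base is formed by removing one H⁺ from HCOOH, giving HCOO⁻. (b) pKa = -log(Ka) = -log(1.68e-04) = 3.77.

Conjugate base: HCOO⁻; pK_a = 3.77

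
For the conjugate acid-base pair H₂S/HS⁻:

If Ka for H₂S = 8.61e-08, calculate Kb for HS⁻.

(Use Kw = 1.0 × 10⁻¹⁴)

For a conjugate pair Ka × Kb = Kw, so Kb = Kw/Ka = 1.0 × 10⁻¹⁴ / 8.61e-08 = 1.16e-07.

K_b = 1.16e-07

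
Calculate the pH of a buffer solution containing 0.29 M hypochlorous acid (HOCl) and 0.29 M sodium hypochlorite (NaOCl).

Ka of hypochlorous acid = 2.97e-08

pKa = -log(2.97e-08) = 7.53. pH = pKa + log([A⁻]/[HA]) = 7.53 + log(0.29/0.29)

pH = 7.53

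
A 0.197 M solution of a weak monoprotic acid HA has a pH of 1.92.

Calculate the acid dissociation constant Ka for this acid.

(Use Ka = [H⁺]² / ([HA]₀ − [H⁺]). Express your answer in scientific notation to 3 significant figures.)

[H⁺] = 10^(−pH) = 10^(−1.92) = 1.202e-02 M. For HA ⇌ H⁺ + A⁻, Ka = [H⁺][A⁻]/[HA] = [H⁺]² / ([HA]₀ − [H⁺]) = (1.202e-02)² / (0.197 − 1.202e-02) = 7.81e-04.

K_a = 7.81e-04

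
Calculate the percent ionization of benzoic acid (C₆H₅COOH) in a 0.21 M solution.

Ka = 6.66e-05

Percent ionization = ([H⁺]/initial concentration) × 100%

Using Ka equilibrium: x² + Ka×x - Ka×C = 0. Solving: [H⁺] = 3.7066e-03. Percent = (3.7066e-03/0.21) × 100

Percent ionization = 1.77%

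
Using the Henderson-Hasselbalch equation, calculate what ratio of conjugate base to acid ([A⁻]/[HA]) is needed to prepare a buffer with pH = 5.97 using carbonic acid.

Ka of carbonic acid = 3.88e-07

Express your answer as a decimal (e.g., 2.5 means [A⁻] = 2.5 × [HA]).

pKa = -log(3.88e-07) = 6.4112. pH = pKa + log([A⁻]/[HA]), so log([A⁻]/[HA]) = pH − pKa = 5.97 − 6.4112 = -0.4412. [A⁻]/[HA] = 10^(-0.4412) = 0.362

[A⁻]/[HA] = 0.362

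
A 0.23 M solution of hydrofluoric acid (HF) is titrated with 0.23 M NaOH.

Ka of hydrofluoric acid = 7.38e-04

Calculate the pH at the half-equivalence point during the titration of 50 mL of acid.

At half-equivalence [HA] = [A⁻], so Henderson-Hasselbalch gives pH = pKa = -log(7.38e-04) = 3.13.

pH = pKa = 3.13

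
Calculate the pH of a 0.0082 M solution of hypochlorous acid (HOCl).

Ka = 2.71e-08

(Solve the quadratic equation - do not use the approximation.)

x² + Ka×x - Ka×C = 0. Using quadratic formula: [H⁺] = 1.4894e-05

pH = 4.83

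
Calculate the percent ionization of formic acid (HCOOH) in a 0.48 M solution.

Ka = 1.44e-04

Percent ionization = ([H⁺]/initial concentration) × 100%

Using Ka equilibrium: x² + Ka×x - Ka×C = 0. Solving: [H⁺] = 8.2422e-03. Percent = (8.2422e-03/0.48) × 100

Percent ionization = 1.72%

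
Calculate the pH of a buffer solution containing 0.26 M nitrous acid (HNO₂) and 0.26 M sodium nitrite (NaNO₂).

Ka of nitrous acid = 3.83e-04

pKa = -log(3.83e-04) = 3.42. pH = pKa + log([A⁻]/[HA]) = 3.42 + log(0.26/0.26)

pH = 3.42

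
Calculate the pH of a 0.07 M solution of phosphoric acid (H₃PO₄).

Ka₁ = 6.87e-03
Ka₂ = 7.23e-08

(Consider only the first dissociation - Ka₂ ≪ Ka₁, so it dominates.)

First dissociation dominates. From Ka₁ = [H⁺][HA⁻]/[H₂A], x² + Ka₁·x − Ka₁·C = 0 with C = 0.07 M and Ka₁ = 6.87e-03. Solving: [H⁺] = (−Ka₁ + √(Ka₁² + 4·Ka₁·C)) / 2 = 1.8762e-02 M. pH = -log(1.8762e-02) = 1.73.

pH = 1.73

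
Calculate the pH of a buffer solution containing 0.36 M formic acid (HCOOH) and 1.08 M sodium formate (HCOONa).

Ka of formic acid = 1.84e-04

pKa = -log(1.84e-04) = 3.74. pH = pKa + log([A⁻]/[HA]) = 3.74 + log(1.08/0.36)

pH = 4.21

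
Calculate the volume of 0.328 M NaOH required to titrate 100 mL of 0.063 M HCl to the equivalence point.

At equivalence: moles acid = moles base. moles HCl = 0.063 × 100/1000 = 0.0063 mol. V_base = moles / 0.328 × 1000 = 19.2 mL.

V_{base} = 19.2 mL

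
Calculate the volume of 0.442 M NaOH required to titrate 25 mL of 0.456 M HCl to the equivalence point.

At equivalence: moles acid = moles base. moles HCl = 0.456 × 25/1000 = 0.0114 mol. V_base = moles / 0.442 × 1000 = 25.8 mL.

V_{base} = 25.8 mL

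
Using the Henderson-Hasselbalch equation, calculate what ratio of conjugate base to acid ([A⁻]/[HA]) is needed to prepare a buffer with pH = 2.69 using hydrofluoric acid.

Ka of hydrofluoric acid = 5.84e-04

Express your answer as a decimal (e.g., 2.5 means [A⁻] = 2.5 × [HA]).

pKa = -log(5.84e-04) = 3.2336. pH = pKa + log([A⁻]/[HA]), so log([A⁻]/[HA]) = pH − pKa = 2.69 − 3.2336 = -0.5436. [A⁻]/[HA] = 10^(-0.5436) = 0.286

[A⁻]/[HA] = 0.286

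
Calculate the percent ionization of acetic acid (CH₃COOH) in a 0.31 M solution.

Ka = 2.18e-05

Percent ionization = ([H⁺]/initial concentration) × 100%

Using Ka equilibrium: x² + Ka×x - Ka×C = 0. Solving: [H⁺] = 2.5887e-03. Percent = (2.5887e-03/0.31) × 100

Percent ionization = 0.835%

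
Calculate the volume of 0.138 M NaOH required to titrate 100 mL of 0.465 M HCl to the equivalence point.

At equivalence: moles acid = moles base. moles HCl = 0.465 × 100/1000 = 0.0465 mol. V_base = moles / 0.138 × 1000 = 337.0 mL.

V_{base} = 337.0 mL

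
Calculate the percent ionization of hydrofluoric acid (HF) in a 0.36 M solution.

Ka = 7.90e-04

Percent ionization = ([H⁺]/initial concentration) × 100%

Using Ka equilibrium: x² + Ka×x - Ka×C = 0. Solving: [H⁺] = 1.6474e-02. Percent = (1.6474e-02/0.36) × 100

Percent ionization = 4.58%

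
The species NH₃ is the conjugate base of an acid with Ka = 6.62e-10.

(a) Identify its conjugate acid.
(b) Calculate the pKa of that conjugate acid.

(a) The conjugate acid is formed by adding one H⁺ to NH₃, giving NH₄⁺. (b) pKa = -log(Ka) = -log(6.62e-10) = 9.18.

Conjugate acid: NH₄⁺; pK_a = 9.18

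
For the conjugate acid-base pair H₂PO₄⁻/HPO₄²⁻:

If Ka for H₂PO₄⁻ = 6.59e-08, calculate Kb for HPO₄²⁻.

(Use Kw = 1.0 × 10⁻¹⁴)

For a conjugate pair Ka × Kb = Kw, so Kb = Kw/Ka = 1.0 × 10⁻¹⁴ / 6.59e-08 = 1.52e-07.

K_b = 1.52e-07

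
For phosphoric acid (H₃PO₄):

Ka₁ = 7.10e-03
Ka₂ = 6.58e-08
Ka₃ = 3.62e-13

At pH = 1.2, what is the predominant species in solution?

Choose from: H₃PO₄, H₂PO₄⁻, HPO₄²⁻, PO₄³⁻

pKa₁ = 2.15, pKa₂ = 7.18, pKa₃ = 12.44. For a polyprotic acid the predominant species crosses at each pKa: below pKa_n the protonated form dominates, above it the deprotonated form does. At pH = 1.2, the predominant species is H₃PO₄.

H₃PO₄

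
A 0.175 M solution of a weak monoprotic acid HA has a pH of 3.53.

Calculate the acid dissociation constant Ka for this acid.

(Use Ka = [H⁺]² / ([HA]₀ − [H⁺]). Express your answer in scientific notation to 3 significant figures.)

[H⁺] = 10^(−pH) = 10^(−3.53) = 2.951e-04 M. For HA ⇌ H⁺ + A⁻, Ka = [H⁺][A⁻]/[HA] = [H⁺]² / ([HA]₀ − [H⁺]) = (2.951e-04)² / (0.175 − 2.951e-04) = 4.99e-07.

K_a = 4.99e-07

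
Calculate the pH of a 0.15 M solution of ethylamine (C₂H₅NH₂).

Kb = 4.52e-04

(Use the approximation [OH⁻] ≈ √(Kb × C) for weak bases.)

[OH⁻] = √(Kb × C) = √(4.52e-04 × 0.15) = 8.2341e-03. pOH = 2.08, pH = 14 - pOH

pH = 11.92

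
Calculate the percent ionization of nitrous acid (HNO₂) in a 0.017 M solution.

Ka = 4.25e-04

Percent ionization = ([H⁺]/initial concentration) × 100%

Using Ka equilibrium: x² + Ka×x - Ka×C = 0. Solving: [H⁺] = 2.4838e-03. Percent = (2.4838e-03/0.017) × 100

Percent ionization = 14.6%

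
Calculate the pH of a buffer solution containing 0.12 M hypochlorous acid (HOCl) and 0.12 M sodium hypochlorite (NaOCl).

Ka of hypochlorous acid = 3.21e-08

pKa = -log(3.21e-08) = 7.49. pH = pKa + log([A⁻]/[HA]) = 7.49 + log(0.12/0.12)

pH = 7.49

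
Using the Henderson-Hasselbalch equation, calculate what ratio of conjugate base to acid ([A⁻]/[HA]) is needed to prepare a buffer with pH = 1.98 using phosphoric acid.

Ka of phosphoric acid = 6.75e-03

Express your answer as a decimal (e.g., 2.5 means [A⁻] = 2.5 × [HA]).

pKa = -log(6.75e-03) = 2.1707. pH = pKa + log([A⁻]/[HA]), so log([A⁻]/[HA]) = pH − pKa = 1.98 − 2.1707 = -0.1907. [A⁻]/[HA] = 10^(-0.1907) = 0.645

[A⁻]/[HA] = 0.645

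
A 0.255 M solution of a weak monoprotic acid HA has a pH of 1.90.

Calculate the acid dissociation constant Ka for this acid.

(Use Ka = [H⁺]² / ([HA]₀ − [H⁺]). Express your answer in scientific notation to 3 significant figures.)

[H⁺] = 10^(−pH) = 10^(−1.90) = 1.259e-02 M. For HA ⇌ H⁺ + A⁻, Ka = [H⁺][A⁻]/[HA] = [H⁺]² / ([HA]₀ − [H⁺]) = (1.259e-02)² / (0.255 − 1.259e-02) = 6.54e-04.

K_a = 6.54e-04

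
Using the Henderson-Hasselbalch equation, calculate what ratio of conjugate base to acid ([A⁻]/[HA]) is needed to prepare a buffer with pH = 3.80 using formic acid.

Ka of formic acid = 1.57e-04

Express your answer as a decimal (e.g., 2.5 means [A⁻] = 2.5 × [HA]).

pKa = -log(1.57e-04) = 3.8041. pH = pKa + log([A⁻]/[HA]), so log([A⁻]/[HA]) = pH − pKa = 3.80 − 3.8041 = -0.0041. [A⁻]/[HA] = 10^(-0.0041) = 0.991

[A⁻]/[HA] = 0.991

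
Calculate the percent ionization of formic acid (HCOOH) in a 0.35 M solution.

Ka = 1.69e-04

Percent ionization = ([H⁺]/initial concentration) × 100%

Using Ka equilibrium: x² + Ka×x - Ka×C = 0. Solving: [H⁺] = 7.6069e-03. Percent = (7.6069e-03/0.35) × 100

Percent ionization = 2.17%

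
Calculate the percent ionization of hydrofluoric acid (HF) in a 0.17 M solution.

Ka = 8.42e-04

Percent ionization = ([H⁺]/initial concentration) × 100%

Using Ka equilibrium: x² + Ka×x - Ka×C = 0. Solving: [H⁺] = 1.1551e-02. Percent = (1.1551e-02/0.17) × 100

Percent ionization = 6.79%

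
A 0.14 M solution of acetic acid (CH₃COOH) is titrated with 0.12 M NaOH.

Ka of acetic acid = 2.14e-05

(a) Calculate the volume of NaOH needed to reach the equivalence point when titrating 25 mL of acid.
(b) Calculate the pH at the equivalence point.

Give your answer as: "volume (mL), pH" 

moles acid = 0.14 × 25/1000 = 0.0035 mol; V_base = moles/0.12 × 1000 = 29.2 mL. At equivalence only the conjugate base is present: [A⁻] = 0.0035/0.054 = 6.4615e-02 M. Kb = Kw/Ka = 4.67e-10; [OH⁻] = √(Kb × [A⁻]) = 5.4949e-06; pOH = 5.26; pH = 14 - pOH = 8.74.

V = 29.2 mL, pH = 8.74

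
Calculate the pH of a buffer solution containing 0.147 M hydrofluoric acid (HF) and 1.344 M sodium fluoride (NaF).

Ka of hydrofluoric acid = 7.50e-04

pKa = -log(7.50e-04) = 3.12. pH = pKa + log([A⁻]/[HA]) = 3.12 + log(1.344/0.147)

pH = 4.09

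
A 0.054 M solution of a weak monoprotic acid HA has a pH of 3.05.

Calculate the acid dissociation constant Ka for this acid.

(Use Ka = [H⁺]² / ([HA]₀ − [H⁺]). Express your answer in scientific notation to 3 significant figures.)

[H⁺] = 10^(−pH) = 10^(−3.05) = 8.913e-04 M. For HA ⇌ H⁺ + A⁻, Ka = [H⁺][A⁻]/[HA] = [H⁺]² / ([HA]₀ − [H⁺]) = (8.913e-04)² / (0.054 − 8.913e-04) = 1.50e-05.

K_a = 1.50e-05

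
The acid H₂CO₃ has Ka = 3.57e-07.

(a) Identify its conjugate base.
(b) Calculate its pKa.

(a) The conjugate base is formed by removing one H⁺ from H₂CO₃, giving HCO₃⁻. (b) pKa = -log(Ka) = -log(3.57e-07) = 6.45.

Conjugate base: HCO₃⁻; pK_a = 6.45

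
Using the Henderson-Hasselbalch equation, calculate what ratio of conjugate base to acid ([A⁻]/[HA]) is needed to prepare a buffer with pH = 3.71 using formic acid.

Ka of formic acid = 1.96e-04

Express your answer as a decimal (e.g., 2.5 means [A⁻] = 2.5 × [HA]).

pKa = -log(1.96e-04) = 3.7077. pH = pKa + log([A⁻]/[HA]), so log([A⁻]/[HA]) = pH − pKa = 3.71 − 3.7077 = 0.0023. [A⁻]/[HA] = 10^(0.0023) = 1.01

[A⁻]/[HA] = 1.01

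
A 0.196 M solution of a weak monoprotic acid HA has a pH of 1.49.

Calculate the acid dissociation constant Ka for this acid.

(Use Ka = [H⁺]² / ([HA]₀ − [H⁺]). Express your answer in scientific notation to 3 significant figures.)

[H⁺] = 10^(−pH) = 10^(−1.49) = 3.236e-02 M. For HA ⇌ H⁺ + A⁻, Ka = [H⁺][A⁻]/[HA] = [H⁺]² / ([HA]₀ − [H⁺]) = (3.236e-02)² / (0.196 − 3.236e-02) = 6.40e-03.

K_a = 6.40e-03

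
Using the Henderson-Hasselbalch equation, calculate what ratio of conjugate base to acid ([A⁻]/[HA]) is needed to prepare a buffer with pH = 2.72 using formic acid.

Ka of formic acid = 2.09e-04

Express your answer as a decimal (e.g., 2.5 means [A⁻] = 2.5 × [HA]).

pKa = -log(2.09e-04) = 3.6799. pH = pKa + log([A⁻]/[HA]), so log([A⁻]/[HA]) = pH − pKa = 2.72 − 3.6799 = -0.9599. [A⁻]/[HA] = 10^(-0.9599) = 0.110

[A⁻]/[HA] = 0.110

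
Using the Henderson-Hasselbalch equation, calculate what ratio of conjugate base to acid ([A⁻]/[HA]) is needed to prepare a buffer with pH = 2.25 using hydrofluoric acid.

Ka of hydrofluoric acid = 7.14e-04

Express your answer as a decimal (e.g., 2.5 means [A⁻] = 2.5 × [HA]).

pKa = -log(7.14e-04) = 3.1463. pH = pKa + log([A⁻]/[HA]), so log([A⁻]/[HA]) = pH − pKa = 2.25 − 3.1463 = -0.8963. [A⁻]/[HA] = 10^(-0.8963) = 0.127

[A⁻]/[HA] = 0.127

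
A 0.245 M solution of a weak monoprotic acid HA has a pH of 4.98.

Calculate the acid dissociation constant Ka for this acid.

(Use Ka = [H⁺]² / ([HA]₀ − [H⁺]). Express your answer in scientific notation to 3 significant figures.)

[H⁺] = 10^(−pH) = 10^(−4.98) = 1.047e-05 M. For HA ⇌ H⁺ + A⁻, Ka = [H⁺][A⁻]/[HA] = [H⁺]² / ([HA]₀ − [H⁺]) = (1.047e-05)² / (0.245 − 1.047e-05) = 4.48e-10.

K_a = 4.48e-10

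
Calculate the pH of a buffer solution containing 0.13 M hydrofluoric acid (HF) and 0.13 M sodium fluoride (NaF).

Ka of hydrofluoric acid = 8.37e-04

pKa = -log(8.37e-04) = 3.08. pH = pKa + log([A⁻]/[HA]) = 3.08 + log(0.13/0.13)

pH = 3.08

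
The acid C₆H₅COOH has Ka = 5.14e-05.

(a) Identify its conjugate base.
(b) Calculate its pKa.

(a) The conjugate base is formed by removing one H⁺ from C₆H₅COOH, giving C₆H₅COO⁻. (b) pKa = -log(Ka) = -log(5.14e-05) = 4.29.

Conjugate base: C₆H₅COO⁻; pK_a = 4.29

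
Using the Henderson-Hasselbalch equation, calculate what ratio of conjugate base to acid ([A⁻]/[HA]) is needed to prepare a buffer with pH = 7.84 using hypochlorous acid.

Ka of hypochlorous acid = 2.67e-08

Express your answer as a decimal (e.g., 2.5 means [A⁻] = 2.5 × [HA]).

pKa = -log(2.67e-08) = 7.5735. pH = pKa + log([A⁻]/[HA]), so log([A⁻]/[HA]) = pH − pKa = 7.84 − 7.5735 = 0.2665. [A⁻]/[HA] = 10^(0.2665) = 1.85

[A⁻]/[HA] = 1.85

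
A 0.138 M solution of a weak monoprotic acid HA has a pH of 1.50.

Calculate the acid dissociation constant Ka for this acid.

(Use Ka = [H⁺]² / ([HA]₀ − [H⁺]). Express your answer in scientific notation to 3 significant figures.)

[H⁺] = 10^(−pH) = 10^(−1.50) = 3.162e-02 M. For HA ⇌ H⁺ + A⁻, Ka = [H⁺][A⁻]/[HA] = [H⁺]² / ([HA]₀ − [H⁺]) = (3.162e-02)² / (0.138 − 3.162e-02) = 9.40e-03.

K_a = 9.40e-03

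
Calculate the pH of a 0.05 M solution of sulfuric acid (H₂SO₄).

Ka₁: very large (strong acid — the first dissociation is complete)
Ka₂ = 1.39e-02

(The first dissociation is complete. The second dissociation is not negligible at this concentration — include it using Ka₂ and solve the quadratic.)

First dissociation is complete: [H⁺]₀ = [HSO₄⁻]₀ = C = 0.05 M. Second dissociation HSO₄⁻ ⇌ H⁺ + SO₄²⁻: let x = [SO₄²⁻]. Ka₂ = (C + x)·x / (C − x) = 1.39e-02 → x² + (C + Ka₂)·x − Ka₂·C = 0 → x² + 0.06390·x − 6.950e-04 = 0. x = (−0.06390 + √(0.06390² + 4 × 6.950e-04)) / 2 = 9.4722e-03 M. [H⁺] = C + x = 0.05 + 9.4722e-03 = 5.9472e-02 M. pH = -log(5.9472e-02) = 1.23.

pH = 1.23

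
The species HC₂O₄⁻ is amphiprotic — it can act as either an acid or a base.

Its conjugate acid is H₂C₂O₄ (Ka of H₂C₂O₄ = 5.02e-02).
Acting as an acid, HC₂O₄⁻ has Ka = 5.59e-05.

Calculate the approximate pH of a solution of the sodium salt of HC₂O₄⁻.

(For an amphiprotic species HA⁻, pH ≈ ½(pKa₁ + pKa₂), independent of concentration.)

pKa₁ = -log(5.02e-02) = 1.30; pKa₂ = -log(5.59e-05) = 4.25. For an amphiprotic species, pH ≈ ½(pKa₁ + pKa₂) = ½(1.30 + 4.25) = 2.78.

pH = 2.78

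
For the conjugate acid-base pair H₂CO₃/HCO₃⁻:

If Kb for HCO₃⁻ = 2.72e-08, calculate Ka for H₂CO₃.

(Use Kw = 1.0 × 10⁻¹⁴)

For a conjugate pair Ka × Kb = Kw, so Ka = Kw/Kb = 1.0 × 10⁻¹⁴ / 2.72e-08 = 3.68e-07.

K_a = 3.68e-07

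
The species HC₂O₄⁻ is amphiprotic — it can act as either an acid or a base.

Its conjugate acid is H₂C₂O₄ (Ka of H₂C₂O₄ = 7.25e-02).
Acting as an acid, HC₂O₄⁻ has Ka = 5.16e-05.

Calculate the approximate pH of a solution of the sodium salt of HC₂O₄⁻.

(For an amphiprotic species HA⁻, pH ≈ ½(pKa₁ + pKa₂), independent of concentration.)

pKa₁ = -log(7.25e-02) = 1.14; pKa₂ = -log(5.16e-05) = 4.29. For an amphiprotic species, pH ≈ ½(pKa₁ + pKa₂) = ½(1.14 + 4.29) = 2.71.

pH = 2.71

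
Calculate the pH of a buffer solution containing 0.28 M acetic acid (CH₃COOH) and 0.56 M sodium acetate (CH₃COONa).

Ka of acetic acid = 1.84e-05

pKa = -log(1.84e-05) = 4.74. pH = pKa + log([A⁻]/[HA]) = 4.74 + log(0.56/0.28)

pH = 5.04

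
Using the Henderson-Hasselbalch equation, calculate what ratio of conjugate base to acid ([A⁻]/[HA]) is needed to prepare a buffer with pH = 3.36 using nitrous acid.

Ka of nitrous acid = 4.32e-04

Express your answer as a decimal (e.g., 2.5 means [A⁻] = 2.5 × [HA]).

pKa = -log(4.32e-04) = 3.3645. pH = pKa + log([A⁻]/[HA]), so log([A⁻]/[HA]) = pH − pKa = 3.36 − 3.3645 = -0.0045. [A⁻]/[HA] = 10^(-0.0045) = 0.990

[A⁻]/[HA] = 0.990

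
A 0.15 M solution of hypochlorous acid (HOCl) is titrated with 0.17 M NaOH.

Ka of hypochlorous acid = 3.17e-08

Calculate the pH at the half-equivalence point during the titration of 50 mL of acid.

At half-equivalence [HA] = [A⁻], so Henderson-Hasselbalch gives pH = pKa = -log(3.17e-08) = 7.50.

pH = pKa = 7.50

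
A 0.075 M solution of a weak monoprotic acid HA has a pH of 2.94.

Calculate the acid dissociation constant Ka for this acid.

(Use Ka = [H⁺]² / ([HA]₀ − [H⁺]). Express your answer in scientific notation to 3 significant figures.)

[H⁺] = 10^(−pH) = 10^(−2.94) = 1.148e-03 M. For HA ⇌ H⁺ + A⁻, Ka = [H⁺][A⁻]/[HA] = [H⁺]² / ([HA]₀ − [H⁺]) = (1.148e-03)² / (0.075 − 1.148e-03) = 1.79e-05.

K_a = 1.79e-05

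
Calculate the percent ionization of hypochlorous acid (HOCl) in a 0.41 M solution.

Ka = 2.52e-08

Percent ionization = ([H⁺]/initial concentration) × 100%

Using Ka equilibrium: x² + Ka×x - Ka×C = 0. Solving: [H⁺] = 1.0163e-04. Percent = (1.0163e-04/0.41) × 100

Percent ionization = 0.0248%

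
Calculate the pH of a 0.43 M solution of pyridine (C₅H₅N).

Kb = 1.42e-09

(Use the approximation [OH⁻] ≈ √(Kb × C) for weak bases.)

[OH⁻] = √(Kb × C) = √(1.42e-09 × 0.43) = 2.4710e-05. pOH = 4.61, pH = 14 - pOH

pH = 9.39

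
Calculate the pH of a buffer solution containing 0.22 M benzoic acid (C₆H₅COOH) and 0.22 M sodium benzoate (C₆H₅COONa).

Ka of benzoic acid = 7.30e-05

pKa = -log(7.30e-05) = 4.14. pH = pKa + log([A⁻]/[HA]) = 4.14 + log(0.22/0.22)

pH = 4.14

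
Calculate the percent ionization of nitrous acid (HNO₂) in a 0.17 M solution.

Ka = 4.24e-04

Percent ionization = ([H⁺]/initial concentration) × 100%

Using Ka equilibrium: x² + Ka×x - Ka×C = 0. Solving: [H⁺] = 8.2806e-03. Percent = (8.2806e-03/0.17) × 100

Percent ionization = 4.87%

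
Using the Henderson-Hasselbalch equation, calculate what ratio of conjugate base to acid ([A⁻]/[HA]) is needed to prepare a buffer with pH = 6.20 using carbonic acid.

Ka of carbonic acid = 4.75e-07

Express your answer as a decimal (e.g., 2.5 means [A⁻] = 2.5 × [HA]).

pKa = -log(4.75e-07) = 6.3233. pH = pKa + log([A⁻]/[HA]), so log([A⁻]/[HA]) = pH − pKa = 6.20 − 6.3233 = -0.1233. [A⁻]/[HA] = 10^(-0.1233) = 0.753

[A⁻]/[HA] = 0.753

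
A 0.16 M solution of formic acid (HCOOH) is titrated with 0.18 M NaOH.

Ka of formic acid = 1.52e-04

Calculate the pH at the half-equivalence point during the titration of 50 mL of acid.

At half-equivalence [HA] = [A⁻], so Henderson-Hasselbalch gives pH = pKa = -log(1.52e-04) = 3.82.

pH = pKa = 3.82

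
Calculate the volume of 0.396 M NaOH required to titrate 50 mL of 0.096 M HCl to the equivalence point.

At equivalence: moles acid = moles base. moles HCl = 0.096 × 50/1000 = 0.0048 mol. V_base = moles / 0.396 × 1000 = 12.1 mL.

V_{base} = 12.1 mL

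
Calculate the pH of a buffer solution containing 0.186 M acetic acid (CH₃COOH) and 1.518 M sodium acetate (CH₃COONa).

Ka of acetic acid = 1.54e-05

pKa = -log(1.54e-05) = 4.81. pH = pKa + log([A⁻]/[HA]) = 4.81 + log(1.518/0.186)

pH = 5.72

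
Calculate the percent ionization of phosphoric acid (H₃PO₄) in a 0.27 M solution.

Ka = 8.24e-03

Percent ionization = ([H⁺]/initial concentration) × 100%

Using Ka equilibrium: x² + Ka×x - Ka×C = 0. Solving: [H⁺] = 4.3227e-02. Percent = (4.3227e-02/0.27) × 100

Percent ionization = 16%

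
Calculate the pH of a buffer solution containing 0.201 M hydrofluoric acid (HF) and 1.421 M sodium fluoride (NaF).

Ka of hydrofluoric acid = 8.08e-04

pKa = -log(8.08e-04) = 3.09. pH = pKa + log([A⁻]/[HA]) = 3.09 + log(1.421/0.201)

pH = 3.94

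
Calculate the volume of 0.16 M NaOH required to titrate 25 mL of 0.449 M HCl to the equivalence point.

At equivalence: moles acid = moles base. moles HCl = 0.449 × 25/1000 = 0.01122 mol. V_base = moles / 0.16 × 1000 = 70.2 mL.

V_{base} = 70.2 mL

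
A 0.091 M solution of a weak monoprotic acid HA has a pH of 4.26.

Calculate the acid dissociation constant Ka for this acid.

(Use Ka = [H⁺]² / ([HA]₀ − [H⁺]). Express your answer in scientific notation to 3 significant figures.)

[H⁺] = 10^(−pH) = 10^(−4.26) = 5.495e-05 M. For HA ⇌ H⁺ + A⁻, Ka = [H⁺][A⁻]/[HA] = [H⁺]² / ([HA]₀ − [H⁺]) = (5.495e-05)² / (0.091 − 5.495e-05) = 3.32e-08.

K_a = 3.32e-08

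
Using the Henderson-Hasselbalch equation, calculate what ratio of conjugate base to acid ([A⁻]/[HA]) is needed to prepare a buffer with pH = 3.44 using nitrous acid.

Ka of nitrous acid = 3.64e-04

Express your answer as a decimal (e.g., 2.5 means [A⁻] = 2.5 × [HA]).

pKa = -log(3.64e-04) = 3.4389. pH = pKa + log([A⁻]/[HA]), so log([A⁻]/[HA]) = pH − pKa = 3.44 − 3.4389 = 0.0011. [A⁻]/[HA] = 10^(0.0011) = 1.00

[A⁻]/[HA] = 1.00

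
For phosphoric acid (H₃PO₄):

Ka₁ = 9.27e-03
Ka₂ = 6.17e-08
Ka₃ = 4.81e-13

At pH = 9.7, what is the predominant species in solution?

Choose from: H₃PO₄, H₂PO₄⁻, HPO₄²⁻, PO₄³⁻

pKa₁ = 2.03, pKa₂ = 7.21, pKa₃ = 12.32. For a polyprotic acid the predominant species crosses at each pKa: below pKa_n the protonated form dominates, above it the deprotonated form does. At pH = 9.7, the predominant species is HPO₄²⁻.

HPO₄²⁻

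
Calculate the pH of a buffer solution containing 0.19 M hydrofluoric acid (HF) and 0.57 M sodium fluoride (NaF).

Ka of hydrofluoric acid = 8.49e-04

pKa = -log(8.49e-04) = 3.07. pH = pKa + log([A⁻]/[HA]) = 3.07 + log(0.57/0.19)

pH = 3.55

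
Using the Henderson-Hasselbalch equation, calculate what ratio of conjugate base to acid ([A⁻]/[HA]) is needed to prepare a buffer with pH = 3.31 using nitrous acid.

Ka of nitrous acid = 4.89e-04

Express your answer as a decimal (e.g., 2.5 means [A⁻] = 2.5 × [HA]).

pKa = -log(4.89e-04) = 3.3107. pH = pKa + log([A⁻]/[HA]), so log([A⁻]/[HA]) = pH − pKa = 3.31 − 3.3107 = -0.0007. [A⁻]/[HA] = 10^(-0.0007) = 0.998

[A⁻]/[HA] = 0.998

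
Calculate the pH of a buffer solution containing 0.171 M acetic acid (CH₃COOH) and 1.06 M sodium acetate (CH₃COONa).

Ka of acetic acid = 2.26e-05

pKa = -log(2.26e-05) = 4.65. pH = pKa + log([A⁻]/[HA]) = 4.65 + log(1.06/0.171)

pH = 5.44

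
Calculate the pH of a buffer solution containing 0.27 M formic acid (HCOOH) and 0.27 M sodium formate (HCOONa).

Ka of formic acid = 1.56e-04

pKa = -log(1.56e-04) = 3.81. pH = pKa + log([A⁻]/[HA]) = 3.81 + log(0.27/0.27)

pH = 3.81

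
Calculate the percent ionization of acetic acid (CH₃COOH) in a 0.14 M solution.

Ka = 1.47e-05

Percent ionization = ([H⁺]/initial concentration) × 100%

Using Ka equilibrium: x² + Ka×x - Ka×C = 0. Solving: [H⁺] = 1.4272e-03. Percent = (1.4272e-03/0.14) × 100

Percent ionization = 1.02%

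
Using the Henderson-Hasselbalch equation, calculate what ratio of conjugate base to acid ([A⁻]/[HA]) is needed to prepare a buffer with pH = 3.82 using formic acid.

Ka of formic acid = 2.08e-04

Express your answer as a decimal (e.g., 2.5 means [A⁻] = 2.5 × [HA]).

pKa = -log(2.08e-04) = 3.6819. pH = pKa + log([A⁻]/[HA]), so log([A⁻]/[HA]) = pH − pKa = 3.82 − 3.6819 = 0.1381. [A⁻]/[HA] = 10^(0.1381) = 1.37

[A⁻]/[HA] = 1.37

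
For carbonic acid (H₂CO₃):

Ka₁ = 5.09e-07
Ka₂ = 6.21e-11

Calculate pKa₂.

pKa₂ = -log(Ka₂) = -log(6.21e-11) = 10.21.

pK_{a2} = 10.21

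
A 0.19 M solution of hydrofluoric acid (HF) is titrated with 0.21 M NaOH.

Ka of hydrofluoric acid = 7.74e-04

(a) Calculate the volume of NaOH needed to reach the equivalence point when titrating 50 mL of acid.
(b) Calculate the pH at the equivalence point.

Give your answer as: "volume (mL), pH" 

moles acid = 0.19 × 50/1000 = 0.0095 mol; V_base = moles/0.21 × 1000 = 45.2 mL. At equivalence only the conjugate base is present: [A⁻] = 0.0095/0.095 = 9.9750e-02 M. Kb = Kw/Ka = 1.29e-11; [OH⁻] = √(Kb × [A⁻]) = 1.1352e-06; pOH = 5.94; pH = 14 - pOH = 8.06.

V = 45.2 mL, pH = 8.06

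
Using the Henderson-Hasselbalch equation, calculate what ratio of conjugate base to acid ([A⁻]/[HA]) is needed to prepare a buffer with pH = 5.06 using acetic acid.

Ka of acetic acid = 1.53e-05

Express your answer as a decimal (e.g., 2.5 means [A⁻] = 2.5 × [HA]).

pKa = -log(1.53e-05) = 4.8153. pH = pKa + log([A⁻]/[HA]), so log([A⁻]/[HA]) = pH − pKa = 5.06 − 4.8153 = 0.2447. [A⁻]/[HA] = 10^(0.2447) = 1.76

[A⁻]/[HA] = 1.76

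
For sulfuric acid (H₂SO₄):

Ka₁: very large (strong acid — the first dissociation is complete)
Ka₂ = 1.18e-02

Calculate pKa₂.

pKa₂ = -log(Ka₂) = -log(1.18e-02) = 1.93.

pK_{a2} = 1.93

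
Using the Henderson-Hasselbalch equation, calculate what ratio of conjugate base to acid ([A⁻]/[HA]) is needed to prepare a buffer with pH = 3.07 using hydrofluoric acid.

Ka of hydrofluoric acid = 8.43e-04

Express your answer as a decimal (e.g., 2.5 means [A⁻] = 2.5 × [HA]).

pKa = -log(8.43e-04) = 3.0742. pH = pKa + log([A⁻]/[HA]), so log([A⁻]/[HA]) = pH − pKa = 3.07 − 3.0742 = -0.0042. [A⁻]/[HA] = 10^(-0.0042) = 0.990

[A⁻]/[HA] = 0.990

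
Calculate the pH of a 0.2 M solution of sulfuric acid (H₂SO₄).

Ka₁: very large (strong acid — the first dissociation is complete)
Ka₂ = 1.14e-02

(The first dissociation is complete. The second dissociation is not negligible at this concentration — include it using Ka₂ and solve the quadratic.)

First dissociation is complete: [H⁺]₀ = [HSO₄⁻]₀ = C = 0.2 M. Second dissociation HSO₄⁻ ⇌ H⁺ + SO₄²⁻: let x = [SO₄²⁻]. Ka₂ = (C + x)·x / (C − x) = 1.14e-02 → x² + (C + Ka₂)·x − Ka₂·C = 0 → x² + 0.21140·x − 2.280e-03 = 0. x = (−0.21140 + √(0.21140² + 4 × 2.280e-03)) / 2 = 1.0285e-02 M. [H⁺] = C + x = 0.2 + 1.0285e-02 = 2.1028e-01 M. pH = -log(2.1028e-01) = 0.68.

pH = 0.68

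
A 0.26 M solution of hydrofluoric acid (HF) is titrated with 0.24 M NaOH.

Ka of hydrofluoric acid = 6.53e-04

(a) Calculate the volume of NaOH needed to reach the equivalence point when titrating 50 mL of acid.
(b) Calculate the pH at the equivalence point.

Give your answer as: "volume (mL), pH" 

moles acid = 0.26 × 50/1000 = 0.013 mol; V_base = moles/0.24 × 1000 = 54.2 mL. At equivalence only the conjugate base is present: [A⁻] = 0.013/0.104 = 1.2480e-01 M. Kb = Kw/Ka = 1.53e-11; [OH⁻] = √(Kb × [A⁻]) = 1.3825e-06; pOH = 5.86; pH = 14 - pOH = 8.14.

V = 54.2 mL, pH = 8.14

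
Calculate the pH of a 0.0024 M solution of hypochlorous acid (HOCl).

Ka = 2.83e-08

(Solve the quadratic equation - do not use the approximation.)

x² + Ka×x - Ka×C = 0. Using quadratic formula: [H⁺] = 8.2272e-06

pH = 5.08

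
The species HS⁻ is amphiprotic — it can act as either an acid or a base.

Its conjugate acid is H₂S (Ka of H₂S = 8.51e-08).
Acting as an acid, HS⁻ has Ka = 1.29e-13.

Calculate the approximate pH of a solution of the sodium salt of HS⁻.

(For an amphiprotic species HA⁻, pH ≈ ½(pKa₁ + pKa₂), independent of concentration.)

pKa₁ = -log(8.51e-08) = 7.07; pKa₂ = -log(1.29e-13) = 12.89. For an amphiprotic species, pH ≈ ½(pKa₁ + pKa₂) = ½(7.07 + 12.89) = 9.98.

pH = 9.98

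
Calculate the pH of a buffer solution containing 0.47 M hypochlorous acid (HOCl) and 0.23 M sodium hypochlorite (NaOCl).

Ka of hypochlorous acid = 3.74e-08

pKa = -log(3.74e-08) = 7.43. pH = pKa + log([A⁻]/[HA]) = 7.43 + log(0.23/0.47)

pH = 7.12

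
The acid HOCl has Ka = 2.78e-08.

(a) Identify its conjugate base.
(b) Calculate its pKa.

(a) The conjugate base is formed by removing one H⁺ from HOCl, giving OCl⁻. (b) pKa = -log(Ka) = -log(2.78e-08) = 7.56.

Conjugate base: OCl⁻; pK_a = 7.56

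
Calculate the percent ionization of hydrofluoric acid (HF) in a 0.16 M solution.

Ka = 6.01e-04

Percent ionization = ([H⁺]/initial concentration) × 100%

Using Ka equilibrium: x² + Ka×x - Ka×C = 0. Solving: [H⁺] = 9.5102e-03. Percent = (9.5102e-03/0.16) × 100

Percent ionization = 5.94%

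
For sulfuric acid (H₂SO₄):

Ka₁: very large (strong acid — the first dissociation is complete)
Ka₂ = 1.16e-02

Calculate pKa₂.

pKa₂ = -log(Ka₂) = -log(1.16e-02) = 1.94.

pK_{a2} = 1.94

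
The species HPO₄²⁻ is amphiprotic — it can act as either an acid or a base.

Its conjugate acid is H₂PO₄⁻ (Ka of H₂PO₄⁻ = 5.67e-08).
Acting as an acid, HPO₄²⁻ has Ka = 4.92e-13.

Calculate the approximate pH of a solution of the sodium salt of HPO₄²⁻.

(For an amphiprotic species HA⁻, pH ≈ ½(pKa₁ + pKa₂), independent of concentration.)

pKa₁ = -log(5.67e-08) = 7.25; pKa₂ = -log(4.92e-13) = 12.31. For an amphiprotic species, pH ≈ ½(pKa₁ + pKa₂) = ½(7.25 + 12.31) = 9.78.

pH = 9.78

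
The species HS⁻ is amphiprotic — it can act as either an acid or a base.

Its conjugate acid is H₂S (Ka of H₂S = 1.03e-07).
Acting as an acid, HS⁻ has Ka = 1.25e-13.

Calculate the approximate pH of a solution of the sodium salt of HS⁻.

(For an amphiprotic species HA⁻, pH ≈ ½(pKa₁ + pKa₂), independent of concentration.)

pKa₁ = -log(1.03e-07) = 6.99; pKa₂ = -log(1.25e-13) = 12.90. For an amphiprotic species, pH ≈ ½(pKa₁ + pKa₂) = ½(6.99 + 12.90) = 9.95.

pH = 9.95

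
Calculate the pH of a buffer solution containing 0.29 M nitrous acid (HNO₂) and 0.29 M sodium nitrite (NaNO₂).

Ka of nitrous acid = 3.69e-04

pKa = -log(3.69e-04) = 3.43. pH = pKa + log([A⁻]/[HA]) = 3.43 + log(0.29/0.29)

pH = 3.43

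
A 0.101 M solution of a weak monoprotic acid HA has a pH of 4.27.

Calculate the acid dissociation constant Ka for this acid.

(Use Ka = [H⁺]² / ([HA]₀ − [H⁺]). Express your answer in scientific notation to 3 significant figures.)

[H⁺] = 10^(−pH) = 10^(−4.27) = 5.370e-05 M. For HA ⇌ H⁺ + A⁻, Ka = [H⁺][A⁻]/[HA] = [H⁺]² / ([HA]₀ − [H⁺]) = (5.370e-05)² / (0.101 − 5.370e-05) = 2.86e-08.

K_a = 2.86e-08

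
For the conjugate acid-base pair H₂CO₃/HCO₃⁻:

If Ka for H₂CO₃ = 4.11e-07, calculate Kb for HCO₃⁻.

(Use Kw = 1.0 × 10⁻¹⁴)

For a conjugate pair Ka × Kb = Kw, so Kb = Kw/Ka = 1.0 × 10⁻¹⁴ / 4.11e-07 = 2.43e-08.

K_b = 2.43e-08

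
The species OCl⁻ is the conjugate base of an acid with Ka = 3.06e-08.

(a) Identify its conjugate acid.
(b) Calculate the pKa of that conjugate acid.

(a) The conjugate acid is formed by adding one H⁺ to OCl⁻, giving HOCl. (b) pKa = -log(Ka) = -log(3.06e-08) = 7.51.

Conjugate acid: HOCl; pK_a = 7.51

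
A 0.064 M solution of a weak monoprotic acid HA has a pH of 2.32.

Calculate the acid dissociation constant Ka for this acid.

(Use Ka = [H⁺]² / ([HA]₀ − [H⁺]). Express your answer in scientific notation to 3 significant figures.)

[H⁺] = 10^(−pH) = 10^(−2.32) = 4.786e-03 M. For HA ⇌ H⁺ + A⁻, Ka = [H⁺][A⁻]/[HA] = [H⁺]² / ([HA]₀ − [H⁺]) = (4.786e-03)² / (0.064 − 4.786e-03) = 3.87e-04.

K_a = 3.87e-04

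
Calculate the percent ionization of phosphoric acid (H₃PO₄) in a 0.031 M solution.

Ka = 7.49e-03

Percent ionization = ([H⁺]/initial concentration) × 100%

Using Ka equilibrium: x² + Ka×x - Ka×C = 0. Solving: [H⁺] = 1.1946e-02. Percent = (1.1946e-02/0.031) × 100

Percent ionization = 38.5%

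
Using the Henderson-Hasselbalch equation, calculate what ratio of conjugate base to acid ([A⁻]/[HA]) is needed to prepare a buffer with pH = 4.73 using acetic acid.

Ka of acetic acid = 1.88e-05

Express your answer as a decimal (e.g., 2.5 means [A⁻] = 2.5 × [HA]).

pKa = -log(1.88e-05) = 4.7258. pH = pKa + log([A⁻]/[HA]), so log([A⁻]/[HA]) = pH − pKa = 4.73 − 4.7258 = 0.0042. [A⁻]/[HA] = 10^(0.0042) = 1.01

[A⁻]/[HA] = 1.01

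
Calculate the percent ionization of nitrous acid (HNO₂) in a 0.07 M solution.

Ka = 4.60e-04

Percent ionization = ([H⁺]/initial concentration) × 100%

Using Ka equilibrium: x² + Ka×x - Ka×C = 0. Solving: [H⁺] = 5.4492e-03. Percent = (5.4492e-03/0.07) × 100

Percent ionization = 7.78%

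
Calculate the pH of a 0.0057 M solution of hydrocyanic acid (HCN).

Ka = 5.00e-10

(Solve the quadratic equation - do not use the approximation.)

x² + Ka×x - Ka×C = 0. Using quadratic formula: [H⁺] = 1.6879e-06

pH = 5.77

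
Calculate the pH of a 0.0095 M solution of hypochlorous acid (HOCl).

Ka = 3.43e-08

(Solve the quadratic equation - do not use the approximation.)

x² + Ka×x - Ka×C = 0. Using quadratic formula: [H⁺] = 1.8034e-05

pH = 4.74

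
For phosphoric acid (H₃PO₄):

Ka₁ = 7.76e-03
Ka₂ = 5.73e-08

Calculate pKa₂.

pKa₂ = -log(Ka₂) = -log(5.73e-08) = 7.24.

pK_{a2} = 7.24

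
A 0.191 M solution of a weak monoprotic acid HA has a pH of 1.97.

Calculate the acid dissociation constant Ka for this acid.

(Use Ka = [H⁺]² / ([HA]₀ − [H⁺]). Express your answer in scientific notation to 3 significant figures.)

[H⁺] = 10^(−pH) = 10^(−1.97) = 1.072e-02 M. For HA ⇌ H⁺ + A⁻, Ka = [H⁺][A⁻]/[HA] = [H⁺]² / ([HA]₀ − [H⁺]) = (1.072e-02)² / (0.191 − 1.072e-02) = 6.37e-04.

K_a = 6.37e-04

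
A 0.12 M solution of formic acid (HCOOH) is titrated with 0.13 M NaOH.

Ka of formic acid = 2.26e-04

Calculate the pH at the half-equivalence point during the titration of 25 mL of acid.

At half-equivalence [HA] = [A⁻], so Henderson-Hasselbalch gives pH = pKa = -log(2.26e-04) = 3.65.

pH = pKa = 3.65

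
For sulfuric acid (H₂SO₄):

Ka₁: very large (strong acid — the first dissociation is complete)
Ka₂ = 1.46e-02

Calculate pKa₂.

pKa₂ = -log(Ka₂) = -log(1.46e-02) = 1.84.

pK_{a2} = 1.84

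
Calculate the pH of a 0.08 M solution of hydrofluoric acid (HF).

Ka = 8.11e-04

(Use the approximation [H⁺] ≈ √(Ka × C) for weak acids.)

[H⁺] = √(Ka × C) = √(8.11e-04 × 0.08) = 8.0548e-03. pH = -log(8.0548e-03)

pH = 2.09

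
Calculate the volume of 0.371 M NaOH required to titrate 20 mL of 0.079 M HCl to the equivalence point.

At equivalence: moles acid = moles base. moles HCl = 0.079 × 20/1000 = 0.00158 mol. V_base = moles / 0.371 × 1000 = 4.3 mL.

V_{base} = 4.3 mL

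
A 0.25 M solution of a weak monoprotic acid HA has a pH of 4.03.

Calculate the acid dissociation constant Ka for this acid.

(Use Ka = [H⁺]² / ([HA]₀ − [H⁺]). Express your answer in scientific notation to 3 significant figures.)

[H⁺] = 10^(−pH) = 10^(−4.03) = 9.333e-05 M. For HA ⇌ H⁺ + A⁻, Ka = [H⁺][A⁻]/[HA] = [H⁺]² / ([HA]₀ − [H⁺]) = (9.333e-05)² / (0.25 − 9.333e-05) = 3.49e-08.

K_a = 3.49e-08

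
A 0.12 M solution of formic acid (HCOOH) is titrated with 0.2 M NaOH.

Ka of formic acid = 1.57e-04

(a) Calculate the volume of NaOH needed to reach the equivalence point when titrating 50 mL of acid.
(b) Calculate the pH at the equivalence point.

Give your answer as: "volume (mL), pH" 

moles acid = 0.12 × 50/1000 = 0.006 mol; V_base = moles/0.2 × 1000 = 30.0 mL. At equivalence only the conjugate base is present: [A⁻] = 0.006/0.080 = 7.5000e-02 M. Kb = Kw/Ka = 6.37e-11; [OH⁻] = √(Kb × [A⁻]) = 2.1857e-06; pOH = 5.66; pH = 14 - pOH = 8.34.

V = 30.0 mL, pH = 8.34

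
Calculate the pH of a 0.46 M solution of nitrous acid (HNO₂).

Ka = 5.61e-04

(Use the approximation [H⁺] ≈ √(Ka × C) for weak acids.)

[H⁺] = √(Ka × C) = √(5.61e-04 × 0.46) = 1.6064e-02. pH = -log(1.6064e-02)

pH = 1.79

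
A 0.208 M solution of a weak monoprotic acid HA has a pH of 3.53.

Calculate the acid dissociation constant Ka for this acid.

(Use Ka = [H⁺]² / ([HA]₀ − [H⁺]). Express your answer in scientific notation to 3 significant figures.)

[H⁺] = 10^(−pH) = 10^(−3.53) = 2.951e-04 M. For HA ⇌ H⁺ + A⁻, Ka = [H⁺][A⁻]/[HA] = [H⁺]² / ([HA]₀ − [H⁺]) = (2.951e-04)² / (0.208 − 2.951e-04) = 4.19e-07.

K_a = 4.19e-07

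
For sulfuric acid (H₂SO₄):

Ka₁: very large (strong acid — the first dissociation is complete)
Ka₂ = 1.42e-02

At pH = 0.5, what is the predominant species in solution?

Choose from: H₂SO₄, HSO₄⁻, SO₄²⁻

The first dissociation is complete, so H₂SO₄ itself is never the predominant species in water; pKa₂ = -log(1.42e-02) = 1.85. For a polyprotic acid the predominant species crosses at each pKa: below pKa_n the protonated form dominates, above it the deprotonated form does. At pH = 0.5, the predominant species is HSO₄⁻.

HSO₄⁻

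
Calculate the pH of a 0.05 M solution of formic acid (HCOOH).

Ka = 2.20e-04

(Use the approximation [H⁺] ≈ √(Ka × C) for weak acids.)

[H⁺] = √(Ka × C) = √(2.20e-04 × 0.05) = 3.3166e-03. pH = -log(3.3166e-03)

pH = 2.48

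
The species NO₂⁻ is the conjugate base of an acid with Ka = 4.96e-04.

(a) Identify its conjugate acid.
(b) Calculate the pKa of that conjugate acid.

(a) The conjugate acid is formed by adding one H⁺ to NO₂⁻, giving HNO₂. (b) pKa = -log(Ka) = -log(4.96e-04) = 3.30.

Conjugate acid: HNO₂; pK_a = 3.30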